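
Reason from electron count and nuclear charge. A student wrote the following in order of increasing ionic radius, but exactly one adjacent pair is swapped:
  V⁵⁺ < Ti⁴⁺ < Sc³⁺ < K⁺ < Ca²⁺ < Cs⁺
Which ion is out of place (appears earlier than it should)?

K⁺

Scanning neighbour by neighbour, only K⁺/Ca²⁺ violates a trend: both have 18 electrons but Z(Ca)=20 > Z(K)=19, so Ca²⁺ should be the smaller of the two. That makes K⁺ the one sitting a position early relative to where it belongs.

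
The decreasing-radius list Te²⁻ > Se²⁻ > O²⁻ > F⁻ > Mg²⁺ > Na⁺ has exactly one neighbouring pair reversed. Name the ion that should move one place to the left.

Check each adjacent pair. Mg²⁺ and Na⁺ are reversed: both have 10 electrons but Z(Mg)=12 > Z(Na)=11, so Mg²⁺ should be the smaller of the two. No other neighbouring pair contradicts the periodic trends, so Na⁺ is the ion listed too late.

Na⁺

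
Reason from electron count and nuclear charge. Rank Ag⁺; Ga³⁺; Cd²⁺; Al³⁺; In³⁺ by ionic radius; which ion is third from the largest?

In³⁺

Work out protons and electrons: Al³⁺ (Z=13, 10 e⁻), Ga³⁺ (Z=31, 28 e⁻), In³⁺ (Z=49, 46 e⁻), Cd²⁺ (Z=48, 46 e⁻), Ag⁺ (Z=47, 46 e⁻). Al³⁺ < Ga³⁺ (same group, 1 shell fewer); Ga³⁺ < In³⁺ (same group, period 4 vs 5); In³⁺ < Cd²⁺ (isoelectronic, higher Z=49 is smaller); Cd²⁺ < Ag⁺ (both 46 e⁻, Z=48>47).
So the order is Al³⁺ < Ga³⁺ < In³⁺ < Cd²⁺ < Ag⁺; the 3rd-largest ion is In³⁺.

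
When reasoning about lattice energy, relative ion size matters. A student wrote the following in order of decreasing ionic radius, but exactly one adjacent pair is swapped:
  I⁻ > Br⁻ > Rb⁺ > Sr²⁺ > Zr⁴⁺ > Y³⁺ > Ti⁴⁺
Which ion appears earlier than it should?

Zr⁴⁺

Compare adjacent ions: Zr⁴⁺ and Y³⁺ share 36 electrons; the higher nuclear charge on Zr (Z=40) contracts it more, so Zr⁴⁺ < Y³⁺ — yet in this decreasing list Zr⁴⁺ sits before Y³⁺. Nothing else is reversed, so Zr⁴⁺ should move one place to the right.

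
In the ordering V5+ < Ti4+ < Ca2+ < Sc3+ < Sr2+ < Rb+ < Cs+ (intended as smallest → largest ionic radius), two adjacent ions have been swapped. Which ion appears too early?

Ca2+

Scanning neighbour by neighbour, only Ca2+/Sc3+ violates a trend: Sc3+ and Ca2+ share 18 electrons; the higher nuclear charge on Sc (Z=21) contracts it more, so Sc3+ < Ca2+. That makes Ca2+ the one sitting a position early relative to where it belongs.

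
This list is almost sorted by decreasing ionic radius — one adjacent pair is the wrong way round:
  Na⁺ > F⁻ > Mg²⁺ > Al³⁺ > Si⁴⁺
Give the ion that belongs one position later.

Check each adjacent pair. Na⁺ and F⁻ are reversed: both have 10 electrons but Z(Na)=11 > Z(F)=9, so Na⁺ should be the smaller of the two. No other neighbouring pair contradicts the periodic trends, so Na⁺ is the ion listed too early.

Na⁺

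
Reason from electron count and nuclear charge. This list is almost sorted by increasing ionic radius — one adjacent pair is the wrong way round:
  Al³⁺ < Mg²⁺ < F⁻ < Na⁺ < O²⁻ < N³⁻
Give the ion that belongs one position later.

Scanning neighbour by neighbour, only F⁻/Na⁺ violates a trend: they are isoelectronic (10 e⁻) and Na has more protons than F (11 vs 9), making Na⁺ smaller. That makes F⁻ the one sitting a position early relative to where it belongs.

F⁻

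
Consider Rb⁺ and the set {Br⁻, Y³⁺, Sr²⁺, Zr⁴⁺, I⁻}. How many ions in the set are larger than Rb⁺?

Electron counts and nuclear charges: Zr⁴⁺: 36 e⁻, Z=40, Y³⁺: 36 e⁻, Z=39, Sr²⁺: 36 e⁻, Z=38, Rb⁺: 36 e⁻, Z=37, Br⁻: 36 e⁻, Z=35, I⁻: 54 e⁻, Z=53. Zr⁴⁺ < Y³⁺ (both 36 e⁻, Z=40>39); Y³⁺ < Sr²⁺ (isoelectronic, higher Z=39 is smaller); Sr²⁺ < Rb⁺ (isoelectronic, higher Z=38 is smaller); Rb⁺ < Br⁻ (both 36 e⁻, Z=37>35); Br⁻ < I⁻ (same group, 1 shell fewer).
Ordering all of them (including Rb⁺) by radius gives Zr⁴⁺ < Y³⁺ < Sr²⁺ < Rb⁺ < Br⁻ < I⁻. Count: 2.

2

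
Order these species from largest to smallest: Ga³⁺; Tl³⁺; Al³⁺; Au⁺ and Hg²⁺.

Work out protons and electrons: Al³⁺ (Z=13, 10 e⁻), Ga³⁺ (Z=31, 28 e⁻), Tl³⁺ (Z=81, 78 e⁻), Hg²⁺ (Z=80, 78 e⁻), Au⁺ (Z=79, 78 e⁻). Al³⁺ < Ga³⁺ (same group, 1 shell fewer); Ga³⁺ < Tl³⁺ (same group, 2 shells fewer); Tl³⁺ < Hg²⁺ (isoelectronic, higher Z=81 is smaller); Hg²⁺ < Au⁺ (isoelectronic, higher Z=80 is smaller).

Au⁺ > Hg²⁺ > Tl³⁺ > Ga³⁺ > Al³⁺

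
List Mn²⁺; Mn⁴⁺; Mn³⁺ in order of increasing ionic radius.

Mn⁴⁺ < Mn³⁺ < Mn²⁺

Same element, different charge: the more highly charged cation has fewer electrons and a greater effective nuclear charge per electron, making Mn⁴⁺ the smallest.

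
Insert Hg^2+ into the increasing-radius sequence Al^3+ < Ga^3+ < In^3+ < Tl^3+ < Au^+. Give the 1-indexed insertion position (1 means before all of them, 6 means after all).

Electron counts and nuclear charges: Al^3+ (Z=13, 10 e⁻), Ga^3+ (Z=31, 28 e⁻), In^3+ (Z=49, 46 e⁻), Tl^3+ (Z=81, 78 e⁻), Hg^2+ (Z=80, 78 e⁻), Au^+ (Z=79, 78 e⁻). Al^3+ < Ga^3+ (same group, 1 shell fewer); Ga^3+ < In^3+ (same group, period 4 vs 5); In^3+ < Tl^3+ (same group, period 5 vs 6); Tl^3+ < Hg^2+ (both 78 e⁻, Z=81>80); Hg^2+ < Au^+ (both 78 e⁻, Z=80>79).
Merged order: Al^3+ < Ga^3+ < In^3+ < Tl^3+ < Hg^2+ < Au^+ — Hg^2+ is number 5.

5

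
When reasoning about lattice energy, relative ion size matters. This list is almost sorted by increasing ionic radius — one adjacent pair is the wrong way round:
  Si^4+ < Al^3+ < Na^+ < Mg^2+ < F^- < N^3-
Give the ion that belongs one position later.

Scanning neighbour by neighbour, only Na^+/Mg^2+ violates a trend: Mg^2+ and Na^+ share 10 electrons; the higher nuclear charge on Mg (Z=12) contracts it more, so Mg^2+ < Na^+. That makes Na^+ the one sitting a position early relative to where it belongs.

Na^+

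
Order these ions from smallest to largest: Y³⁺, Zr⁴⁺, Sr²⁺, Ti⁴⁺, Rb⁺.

Work out protons and electrons: Ti⁴⁺ has 18 e⁻ (Z=22), Zr⁴⁺ has 36 e⁻ (Z=40), Y³⁺ has 36 e⁻ (Z=39), Sr²⁺ has 36 e⁻ (Z=38), Rb⁺ has 36 e⁻ (Z=37). Ti⁴⁺ < Zr⁴⁺ (same group, 1 shell fewer); Zr⁴⁺ < Y³⁺ (both 36 e⁻, Z=40>39); Y³⁺ < Sr²⁺ (both 36 e⁻, Z=39>38); Sr²⁺ < Rb⁺ (isoelectronic, higher Z=38 is smaller).

Ti⁴⁺ < Zr⁴⁺ < Y³⁺ < Sr²⁺ < Rb⁺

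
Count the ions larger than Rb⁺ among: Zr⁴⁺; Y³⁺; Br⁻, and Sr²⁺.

Isoelectronic series (36 e⁻ each). Size is set by nuclear charge: more protons means a smaller ion. Zr⁴⁺ (Z=40), Y³⁺ (Z=39), Sr²⁺ (Z=38), Rb⁺ (Z=37), Br⁻ (Z=35).
Ordering all of them (including Rb⁺) by radius gives Zr⁴⁺ < Y³⁺ < Sr²⁺ < Rb⁺ < Br⁻. That's 1.

1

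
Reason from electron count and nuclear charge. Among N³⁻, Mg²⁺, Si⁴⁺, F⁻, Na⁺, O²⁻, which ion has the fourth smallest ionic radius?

F⁻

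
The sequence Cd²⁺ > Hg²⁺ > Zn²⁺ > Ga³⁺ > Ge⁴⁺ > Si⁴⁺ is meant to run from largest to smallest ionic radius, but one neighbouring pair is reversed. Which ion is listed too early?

The pair Cd²⁺, Hg²⁺ is the wrong way round — both in group 12 with the same charge; Cd²⁺ (period 5) has the smaller radius. All other adjacent pairs agree with periodic trends, so Cd²⁺ is the misplaced ion.

Cd²⁺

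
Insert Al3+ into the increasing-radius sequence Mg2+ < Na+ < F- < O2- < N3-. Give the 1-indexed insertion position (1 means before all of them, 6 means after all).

1

Isoelectronic series (10 e⁻ each). Size is set by nuclear charge: more protons means a smaller ion. Al3+ (Z=13), Mg2+ (Z=12), Na+ (Z=11), F- (Z=9), O2- (Z=8), N3- (Z=7).
Putting Al3+ in gives Al3+ < Mg2+ < Na+ < F- < O2- < N3-; it lands at slot 1.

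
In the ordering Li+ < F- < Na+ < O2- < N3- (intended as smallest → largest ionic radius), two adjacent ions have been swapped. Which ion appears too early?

F-

Check each adjacent pair. F- and Na+ are reversed: Na+ and F- share 10 electrons; the higher nuclear charge on Na (Z=11) contracts it more, so Na+ < F-. No other neighbouring pair contradicts the periodic trends, so F- is the ion listed too early.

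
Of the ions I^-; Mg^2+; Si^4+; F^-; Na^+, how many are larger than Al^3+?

Electron counts and nuclear charges: Si^4+ has 10 e⁻ (Z=14), Al^3+ has 10 e⁻ (Z=13), Mg^2+ has 10 e⁻ (Z=12), Na^+ has 10 e⁻ (Z=11), F^- has 10 e⁻ (Z=9), I^- has 54 e⁻ (Z=53). Si^4+ < Al^3+ (isoelectronic, higher Z=14 is smaller); Al^3+ < Mg^2+ (both 10 e⁻, Z=13>12); Mg^2+ < Na^+ (isoelectronic, higher Z=12 is smaller); Na^+ < F^- (both 10 e⁻, Z=11>9); F^- < I^- (same group, 3 shells fewer).
Placing each against Al^3+: smaller — Si^4+; larger — Mg^2+, Na^+, F^-, I^-. So 4 are larger.

4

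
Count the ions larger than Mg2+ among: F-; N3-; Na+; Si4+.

3

Isoelectronic series (10 e⁻ each). Size is set by nuclear charge: more protons means a smaller ion. Si4+ (Z=14), Mg2+ (Z=12), Na+ (Z=11), F- (Z=9), N3- (Z=7).
Placing each against Mg2+: smaller — Si4+; larger — Na+, F-, N3-. So 3 are larger.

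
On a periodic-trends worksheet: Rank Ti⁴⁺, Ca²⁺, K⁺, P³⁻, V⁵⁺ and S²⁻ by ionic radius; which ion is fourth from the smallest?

K⁺

Isoelectronic series (18 e⁻ each). Size is set by nuclear charge: more protons means a smaller ion. V⁵⁺ (Z=23), Ti⁴⁺ (Z=22), Ca²⁺ (Z=20), K⁺ (Z=19), S²⁻ (Z=16), P³⁻ (Z=15).
So the order is V⁵⁺ < Ti⁴⁺ < Ca²⁺ < K⁺ < S²⁻ < P³⁻; the 4th-smallest ion is K⁺.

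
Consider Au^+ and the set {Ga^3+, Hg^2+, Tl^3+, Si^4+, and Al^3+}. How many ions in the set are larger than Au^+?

Tabulating Z and e⁻: Si^4+ (Z=14, 10 e⁻), Al^3+ (Z=13, 10 e⁻), Ga^3+ (Z=31, 28 e⁻), Tl^3+ (Z=81, 78 e⁻), Hg^2+ (Z=80, 78 e⁻), Au^+ (Z=79, 78 e⁻). Si^4+ < Al^3+ (isoelectronic, higher Z=14 is smaller); Al^3+ < Ga^3+ (same group, 1 shell fewer); Ga^3+ < Tl^3+ (same group, 2 shells fewer); Tl^3+ < Hg^2+ (both 78 e⁻, Z=81>80); Hg^2+ < Au^+ (both 78 e⁻, Z=80>79).
Relative to Au^+, the ions that are larger are none. Count: 0.

0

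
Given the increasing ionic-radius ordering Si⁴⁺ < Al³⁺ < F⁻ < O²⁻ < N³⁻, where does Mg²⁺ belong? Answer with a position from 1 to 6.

Isoelectronic series (10 e⁻ each). Size is set by nuclear charge: more protons means a smaller ion. Si⁴⁺ (Z=14), Al³⁺ (Z=13), Mg²⁺ (Z=12), F⁻ (Z=9), O²⁻ (Z=8), N³⁻ (Z=7).
Putting Mg²⁺ in gives Si⁴⁺ < Al³⁺ < Mg²⁺ < F⁻ < O²⁻ < N³⁻; it lands at slot 3.

3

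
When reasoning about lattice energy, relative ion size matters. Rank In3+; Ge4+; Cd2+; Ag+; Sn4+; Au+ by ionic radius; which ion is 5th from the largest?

Sn4+

Ge4+ has 28 e⁻ (Z=32), Sn4+ has 46 e⁻ (Z=50), In3+ has 46 e⁻ (Z=49), Cd2+ has 46 e⁻ (Z=48), Ag+ has 46 e⁻ (Z=47), Au+ has 78 e⁻ (Z=79). Ge4+ < Sn4+ (same group, period 4 vs 5); Sn4+ < In3+ (isoelectronic, higher Z=50 is smaller); In3+ < Cd2+ (both 46 e⁻, Z=49>48); Cd2+ < Ag+ (isoelectronic, higher Z=48 is smaller); Ag+ < Au+ (same group, period 5 vs 6).
Full ascending order: Ge4+ < Sn4+ < In3+ < Cd2+ < Ag+ < Au+. Counting from the largest, position 5 is Sn4+.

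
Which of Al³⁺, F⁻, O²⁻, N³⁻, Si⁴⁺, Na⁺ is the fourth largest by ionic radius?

Isoelectronic series (10 e⁻ each). Size is set by nuclear charge: more protons means a smaller ion. Si⁴⁺ (Z=14), Al³⁺ (Z=13), Na⁺ (Z=11), F⁻ (Z=9), O²⁻ (Z=8), N³⁻ (Z=7).
Full ascending order: Si⁴⁺ < Al³⁺ < Na⁺ < F⁻ < O²⁻ < N³⁻. Counting from the largest, position 4 is Na⁺.

Na⁺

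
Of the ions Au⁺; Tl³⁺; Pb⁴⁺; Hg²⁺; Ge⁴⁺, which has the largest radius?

Au⁺

Tabulating Z and e⁻: Ge⁴⁺ (Z=32, 28 e⁻), Pb⁴⁺ (Z=82, 78 e⁻), Tl³⁺ (Z=81, 78 e⁻), Hg²⁺ (Z=80, 78 e⁻), Au⁺ (Z=79, 78 e⁻). Ge⁴⁺ < Pb⁴⁺ (same group, period 4 vs 6); Pb⁴⁺ < Tl³⁺ (both 78 e⁻, Z=82>81); Tl³⁺ < Hg²⁺ (isoelectronic, higher Z=81 is smaller); Hg²⁺ < Au⁺ (both 78 e⁻, Z=80>79).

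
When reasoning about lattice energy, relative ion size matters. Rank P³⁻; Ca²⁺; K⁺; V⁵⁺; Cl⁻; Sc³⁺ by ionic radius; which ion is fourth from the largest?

These species are isoelectronic with 18 electrons. The only difference is the number of protons: V⁵⁺ (Z=23), Sc³⁺ (Z=21), Ca²⁺ (Z=20), K⁺ (Z=19), Cl⁻ (Z=17), P³⁻ (Z=15). The strongest nuclear pull (V⁵⁺) gives the smallest ion.
Full ascending order: V⁵⁺ < Sc³⁺ < Ca²⁺ < K⁺ < Cl⁻ < P³⁻. Counting from the largest, position 4 is Ca²⁺.

Ca²⁺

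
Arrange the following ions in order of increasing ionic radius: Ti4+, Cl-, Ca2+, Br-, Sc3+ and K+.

Ti4+: 18 e⁻, Z=22, Sc3+: 18 e⁻, Z=21, Ca2+: 18 e⁻, Z=20, K+: 18 e⁻, Z=19, Cl-: 18 e⁻, Z=17, Br-: 36 e⁻, Z=35. Ti4+ < Sc3+ (isoelectronic, higher Z=22 is smaller); Sc3+ < Ca2+ (both 18 e⁻, Z=21>20); Ca2+ < K+ (both 18 e⁻, Z=20>19); K+ < Cl- (both 18 e⁻, Z=19>17); Cl- < Br- (same group, period 3 vs 4).

Ti4+ < Sc3+ < Ca2+ < K+ < Cl- < Br-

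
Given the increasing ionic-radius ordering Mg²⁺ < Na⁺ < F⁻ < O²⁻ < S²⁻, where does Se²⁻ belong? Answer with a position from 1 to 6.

6

First list Z and electron count for each: Mg²⁺: 10 e⁻, Z=12, Na⁺: 10 e⁻, Z=11, F⁻: 10 e⁻, Z=9, O²⁻: 10 e⁻, Z=8, S²⁻: 18 e⁻, Z=16, Se²⁻: 36 e⁻, Z=34. Mg²⁺ < Na⁺ (isoelectronic, higher Z=12 is smaller); Na⁺ < F⁻ (both 10 e⁻, Z=11>9); F⁻ < O²⁻ (isoelectronic, higher Z=9 is smaller); O²⁻ < S²⁻ (same group, period 2 vs 3); S²⁻ < Se²⁻ (same group, period 3 vs 4).
With Se²⁻ included the full order is Mg²⁺ < Na⁺ < F⁻ < O²⁻ < S²⁻ < Se²⁻, so it takes position 6.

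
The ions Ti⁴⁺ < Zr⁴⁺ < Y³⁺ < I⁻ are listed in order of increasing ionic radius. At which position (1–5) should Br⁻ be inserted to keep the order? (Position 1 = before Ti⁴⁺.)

First list Z and electron count for each: Ti⁴⁺: 18 e⁻, Z=22, Zr⁴⁺: 36 e⁻, Z=40, Y³⁺: 36 e⁻, Z=39, Br⁻: 36 e⁻, Z=35, I⁻: 54 e⁻, Z=53. Ti⁴⁺ < Zr⁴⁺ (same group, 1 shell fewer); Zr⁴⁺ < Y³⁺ (isoelectronic, higher Z=40 is smaller); Y³⁺ < Br⁻ (both 36 e⁻, Z=39>35); Br⁻ < I⁻ (same group, 1 shell fewer).
The complete sequence is Ti⁴⁺ < Zr⁴⁺ < Y³⁺ < Br⁻ < I⁻. Br⁻ sits at position 4.

4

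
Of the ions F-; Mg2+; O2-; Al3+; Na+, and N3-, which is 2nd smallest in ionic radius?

Mg2+

These species are isoelectronic with 10 electrons. The only difference is the number of protons: Al3+ (Z=13), Mg2+ (Z=12), Na+ (Z=11), F- (Z=9), O2- (Z=8), N3- (Z=7). The strongest nuclear pull (Al3+) gives the smallest ion.
So the order is Al3+ < Mg2+ < Na+ < F- < O2- < N3-; the 2nd-smallest ion is Mg2+.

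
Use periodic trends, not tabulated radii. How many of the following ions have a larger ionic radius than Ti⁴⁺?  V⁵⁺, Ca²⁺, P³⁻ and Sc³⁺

3

These species are isoelectronic with 18 electrons. The only difference is the number of protons: V⁵⁺ (Z=23), Ti⁴⁺ (Z=22), Sc³⁺ (Z=21), Ca²⁺ (Z=20), P³⁻ (Z=15). The strongest nuclear pull (V⁵⁺) gives the smallest ion.
Ordering all of them (including Ti⁴⁺) by radius gives V⁵⁺ < Ti⁴⁺ < Sc³⁺ < Ca²⁺ < P³⁻. That's 3.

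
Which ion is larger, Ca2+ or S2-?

S2-

All of these have 18 electrons (isoelectronic). With the same electron cloud, the ion with the most protons pulls it in tightest. Nuclear charges: Ca2+ (Z=20), S2- (Z=16). Highest Z is smallest.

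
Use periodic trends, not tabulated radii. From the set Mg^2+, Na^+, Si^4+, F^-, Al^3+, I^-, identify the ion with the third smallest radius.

Mg^2+

First list Z and electron count for each: Si^4+ (Z=14, 10 e⁻), Al^3+ (Z=13, 10 e⁻), Mg^2+ (Z=12, 10 e⁻), Na^+ (Z=11, 10 e⁻), F^- (Z=9, 10 e⁻), I^- (Z=53, 54 e⁻). Si^4+ < Al^3+ (isoelectronic, higher Z=14 is smaller); Al^3+ < Mg^2+ (both 10 e⁻, Z=13>12); Mg^2+ < Na^+ (both 10 e⁻, Z=12>11); Na^+ < F^- (both 10 e⁻, Z=11>9); F^- < I^- (same group, period 2 vs 5).
Ordering: Si^4+ < Al^3+ < Mg^2+ < Na^+ < F^- < I^-. The third smallest is Mg^2+.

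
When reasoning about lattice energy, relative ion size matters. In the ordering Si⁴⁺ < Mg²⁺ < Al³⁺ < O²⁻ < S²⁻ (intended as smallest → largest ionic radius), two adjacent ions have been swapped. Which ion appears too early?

Mg²⁺

Compare adjacent ions: both have 10 electrons but Z(Al)=13 > Z(Mg)=12, so Al³⁺ should be the smaller of the two — yet in this increasing list Mg²⁺ sits before Al³⁺. Nothing else is reversed, so Mg²⁺ should move one place to the right.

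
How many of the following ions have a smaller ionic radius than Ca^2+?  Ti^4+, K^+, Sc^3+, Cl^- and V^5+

3

All of these have 18 electrons (isoelectronic). With the same electron cloud, the ion with the most protons pulls it in tightest. Nuclear charges: V^5+ (Z=23), Ti^4+ (Z=22), Sc^3+ (Z=21), Ca^2+ (Z=20), K^+ (Z=19), Cl^- (Z=17). Highest Z is smallest.
Overall: V^5+ < Ti^4+ < Sc^3+ < Ca^2+ < K^+ < Cl^-. Ca^2+ has 3 below it and 2 above. That's 3.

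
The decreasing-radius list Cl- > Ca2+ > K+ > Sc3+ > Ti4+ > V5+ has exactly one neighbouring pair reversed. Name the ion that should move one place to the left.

Check each adjacent pair. Ca2+ and K+ are reversed: they are isoelectronic (18 e⁻) and Ca has more protons than K (20 vs 19), making Ca2+ smaller. No other neighbouring pair contradicts the periodic trends, so K+ is the ion listed too late.

K+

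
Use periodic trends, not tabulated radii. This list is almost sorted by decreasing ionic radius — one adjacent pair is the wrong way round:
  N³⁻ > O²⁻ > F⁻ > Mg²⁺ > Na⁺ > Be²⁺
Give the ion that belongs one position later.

Compare adjacent ions: both have 10 electrons but Z(Mg)=12 > Z(Na)=11, so Mg²⁺ should be the smaller of the two — yet in this decreasing list Mg²⁺ sits before Na⁺. Nothing else is reversed, so Mg²⁺ should move one place to the right.

Mg²⁺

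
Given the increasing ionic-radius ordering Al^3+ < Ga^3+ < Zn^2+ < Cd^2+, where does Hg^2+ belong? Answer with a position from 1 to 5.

Work out protons and electrons: Al^3+: 10 e⁻, Z=13, Ga^3+: 28 e⁻, Z=31, Zn^2+: 28 e⁻, Z=30, Cd^2+: 46 e⁻, Z=48, Hg^2+: 78 e⁻, Z=80. Al^3+ < Ga^3+ (same group, period 3 vs 4); Ga^3+ < Zn^2+ (isoelectronic, higher Z=31 is smaller); Zn^2+ < Cd^2+ (same group, period 4 vs 5); Cd^2+ < Hg^2+ (same group, period 5 vs 6).
Putting Hg^2+ in gives Al^3+ < Ga^3+ < Zn^2+ < Cd^2+ < Hg^2+; it lands at slot 5.

5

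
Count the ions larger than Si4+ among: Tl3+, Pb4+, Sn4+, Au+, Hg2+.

5

Work out protons and electrons: Si4+ (Z=14, 10 e⁻), Sn4+ (Z=50, 46 e⁻), Pb4+ (Z=82, 78 e⁻), Tl3+ (Z=81, 78 e⁻), Hg2+ (Z=80, 78 e⁻), Au+ (Z=79, 78 e⁻). Si4+ < Sn4+ (same group, period 3 vs 5); Sn4+ < Pb4+ (same group, 1 shell fewer); Pb4+ < Tl3+ (both 78 e⁻, Z=82>81); Tl3+ < Hg2+ (both 78 e⁻, Z=81>80); Hg2+ < Au+ (both 78 e⁻, Z=80>79).
Placing each against Si4+: smaller — none; larger — Sn4+, Pb4+, Tl3+, Hg2+, Au+. Count: 5.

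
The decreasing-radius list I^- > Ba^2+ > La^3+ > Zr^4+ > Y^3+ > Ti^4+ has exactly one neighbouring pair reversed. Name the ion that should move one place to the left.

Y^3+

The pair Zr^4+, Y^3+ is the wrong way round — they are isoelectronic (36 e⁻) and Zr has more protons than Y (40 vs 39), making Zr^4+ smaller. All other adjacent pairs agree with periodic trends, so Y^3+ is the misplaced ion.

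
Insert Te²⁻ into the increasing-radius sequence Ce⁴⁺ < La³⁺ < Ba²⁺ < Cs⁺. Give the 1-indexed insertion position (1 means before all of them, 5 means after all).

These species are isoelectronic with 54 electrons. The only difference is the number of protons: Ce⁴⁺ (Z=58), La³⁺ (Z=57), Ba²⁺ (Z=56), Cs⁺ (Z=55), Te²⁻ (Z=52). The strongest nuclear pull (Ce⁴⁺) gives the smallest ion.
Putting Te²⁻ in gives Ce⁴⁺ < La³⁺ < Ba²⁺ < Cs⁺ < Te²⁻; it lands at slot 5.

5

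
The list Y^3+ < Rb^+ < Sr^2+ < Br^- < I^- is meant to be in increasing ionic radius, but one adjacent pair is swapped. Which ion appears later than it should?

Check each adjacent pair. Rb^+ and Sr^2+ are reversed: they are isoelectronic (36 e⁻) and Sr has more protons than Rb (38 vs 37), making Sr^2+ smaller. No other neighbouring pair contradicts the periodic trends, so Sr^2+ is the ion listed too late.

Sr^2+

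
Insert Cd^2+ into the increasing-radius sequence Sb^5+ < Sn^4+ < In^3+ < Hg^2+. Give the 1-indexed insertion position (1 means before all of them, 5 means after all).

First list Z and electron count for each: Sb^5+: 46 e⁻, Z=51, Sn^4+: 46 e⁻, Z=50, In^3+: 46 e⁻, Z=49, Cd^2+: 46 e⁻, Z=48, Hg^2+: 78 e⁻, Z=80. Sb^5+ < Sn^4+ (isoelectronic, higher Z=51 is smaller); Sn^4+ < In^3+ (isoelectronic, higher Z=50 is smaller); In^3+ < Cd^2+ (isoelectronic, higher Z=49 is smaller); Cd^2+ < Hg^2+ (same group, period 5 vs 6).
With Cd^2+ included the full order is Sb^5+ < Sn^4+ < In^3+ < Cd^2+ < Hg^2+, so it takes position 4.

4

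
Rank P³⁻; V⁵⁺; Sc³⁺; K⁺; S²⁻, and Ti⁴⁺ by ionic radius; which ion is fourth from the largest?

All of these have 18 electrons (isoelectronic). With the same electron cloud, the ion with the most protons pulls it in tightest. Nuclear charges: V⁵⁺ (Z=23), Ti⁴⁺ (Z=22), Sc³⁺ (Z=21), K⁺ (Z=19), S²⁻ (Z=16), P³⁻ (Z=15). Highest Z is smallest.
Full ascending order: V⁵⁺ < Ti⁴⁺ < Sc³⁺ < K⁺ < S²⁻ < P³⁻. Counting from the largest, position 4 is Sc³⁺.

Sc³⁺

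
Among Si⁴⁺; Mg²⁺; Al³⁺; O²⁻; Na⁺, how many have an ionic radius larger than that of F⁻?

All of these have 10 electrons (isoelectronic). With the same electron cloud, the ion with the most protons pulls it in tightest. Nuclear charges: Si⁴⁺ (Z=14), Al³⁺ (Z=13), Mg²⁺ (Z=12), Na⁺ (Z=11), F⁻ (Z=9), O²⁻ (Z=8). Highest Z is smallest.
Overall: Si⁴⁺ < Al³⁺ < Mg²⁺ < Na⁺ < F⁻ < O²⁻. F⁻ has 4 below it and 1 above. Count: 1.

1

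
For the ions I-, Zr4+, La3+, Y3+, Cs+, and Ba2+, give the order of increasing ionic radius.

Zr4+ (Z=40, 36 e⁻), Y3+ (Z=39, 36 e⁻), La3+ (Z=57, 54 e⁻), Ba2+ (Z=56, 54 e⁻), Cs+ (Z=55, 54 e⁻), I- (Z=53, 54 e⁻). Zr4+ < Y3+ (isoelectronic, higher Z=40 is smaller); Y3+ < La3+ (same group, 1 shell fewer); La3+ < Ba2+ (both 54 e⁻, Z=57>56); Ba2+ < Cs+ (both 54 e⁻, Z=56>55); Cs+ < I- (both 54 e⁻, Z=55>53).

Zr4+ < Y3+ < La3+ < Ba2+ < Cs+ < I-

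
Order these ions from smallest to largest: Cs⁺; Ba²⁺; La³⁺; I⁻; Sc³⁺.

First list Z and electron count for each: Sc³⁺: 18 e⁻, Z=21, La³⁺: 54 e⁻, Z=57, Ba²⁺: 54 e⁻, Z=56, Cs⁺: 54 e⁻, Z=55, I⁻: 54 e⁻, Z=53. Sc³⁺ < La³⁺ (same group, period 4 vs 6); La³⁺ < Ba²⁺ (both 54 e⁻, Z=57>56); Ba²⁺ < Cs⁺ (isoelectronic, higher Z=56 is smaller); Cs⁺ < I⁻ (isoelectronic, higher Z=55 is smaller).

Sc³⁺ < La³⁺ < Ba²⁺ < Cs⁺ < I⁻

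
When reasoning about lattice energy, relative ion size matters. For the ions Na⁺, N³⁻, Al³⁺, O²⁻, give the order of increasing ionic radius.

Al³⁺ < Na⁺ < O²⁻ < N³⁻

Each ion has 10 electrons. The ranking follows nuclear charge in reverse — greater Z gives a smaller radius. Al³⁺ (Z=13), Na⁺ (Z=11), O²⁻ (Z=8), N³⁻ (Z=7).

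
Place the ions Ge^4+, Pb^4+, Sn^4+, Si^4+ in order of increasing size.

Si^4+ < Ge^4+ < Sn^4+ < Pb^4+

All are in the same group with charge +4. Radius grows down the group as n (the outermost shell) increases.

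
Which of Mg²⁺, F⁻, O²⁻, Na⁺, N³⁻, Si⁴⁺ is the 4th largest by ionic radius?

These species are isoelectronic with 10 electrons. The only difference is the number of protons: Si⁴⁺ (Z=14), Mg²⁺ (Z=12), Na⁺ (Z=11), F⁻ (Z=9), O²⁻ (Z=8), N³⁻ (Z=7). The strongest nuclear pull (Si⁴⁺) gives the smallest ion.
So the order is Si⁴⁺ < Mg²⁺ < Na⁺ < F⁻ < O²⁻ < N³⁻; the 4th-largest ion is Na⁺.

Na⁺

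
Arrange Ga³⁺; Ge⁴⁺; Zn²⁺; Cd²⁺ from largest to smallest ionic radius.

First list Z and electron count for each: Ge⁴⁺ has 28 e⁻ (Z=32), Ga³⁺ has 28 e⁻ (Z=31), Zn²⁺ has 28 e⁻ (Z=30), Cd²⁺ has 46 e⁻ (Z=48). Ge⁴⁺ < Ga³⁺ (both 28 e⁻, Z=32>31); Ga³⁺ < Zn²⁺ (isoelectronic, higher Z=31 is smaller); Zn²⁺ < Cd²⁺ (same group, period 4 vs 5).

Cd²⁺ > Zn²⁺ > Ga³⁺ > Ge⁴⁺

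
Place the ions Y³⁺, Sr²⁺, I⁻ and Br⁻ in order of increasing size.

First list Z and electron count for each: Y³⁺ has 36 e⁻ (Z=39), Sr²⁺ has 36 e⁻ (Z=38), Br⁻ has 36 e⁻ (Z=35), I⁻ has 54 e⁻ (Z=53). Y³⁺ < Sr²⁺ (both 36 e⁻, Z=39>38); Sr²⁺ < Br⁻ (both 36 e⁻, Z=38>35); Br⁻ < I⁻ (same group, 1 shell fewer).

Y³⁺ < Sr²⁺ < Br⁻ < I⁻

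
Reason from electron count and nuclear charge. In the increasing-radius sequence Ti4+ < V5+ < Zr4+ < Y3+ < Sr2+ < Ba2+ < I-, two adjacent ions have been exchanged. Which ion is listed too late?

V5+

Check each adjacent pair. Ti4+ and V5+ are reversed: both have 18 electrons but Z(V)=23 > Z(Ti)=22, so V5+ should be the smaller of the two. No other neighbouring pair contradicts the periodic trends, so V5+ is the ion listed too late.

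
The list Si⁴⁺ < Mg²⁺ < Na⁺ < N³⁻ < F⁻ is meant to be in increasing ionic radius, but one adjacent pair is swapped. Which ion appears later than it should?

Scanning neighbour by neighbour, only N³⁻/F⁻ violates a trend: F⁻ and N³⁻ share 10 electrons; the higher nuclear charge on F (Z=9) contracts it more, so F⁻ < N³⁻. That makes F⁻ the one sitting a position late relative to where it belongs.

F⁻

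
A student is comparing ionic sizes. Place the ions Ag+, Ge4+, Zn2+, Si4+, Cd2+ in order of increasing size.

Tabulating Z and e⁻: Si4+: 10 e⁻, Z=14, Ge4+: 28 e⁻, Z=32, Zn2+: 28 e⁻, Z=30, Cd2+: 46 e⁻, Z=48, Ag+: 46 e⁻, Z=47. Si4+ < Ge4+ (same group, period 3 vs 4); Ge4+ < Zn2+ (both 28 e⁻, Z=32>30); Zn2+ < Cd2+ (same group, period 4 vs 5); Cd2+ < Ag+ (isoelectronic, higher Z=48 is smaller).

Si4+ < Ge4+ < Zn2+ < Cd2+ < Ag+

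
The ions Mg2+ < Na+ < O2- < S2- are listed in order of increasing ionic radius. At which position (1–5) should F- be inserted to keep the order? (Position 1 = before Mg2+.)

3

Tabulating Z and e⁻: Mg2+: 10 e⁻, Z=12, Na+: 10 e⁻, Z=11, F-: 10 e⁻, Z=9, O2-: 10 e⁻, Z=8, S2-: 18 e⁻, Z=16. Mg2+ < Na+ (isoelectronic, higher Z=12 is smaller); Na+ < F- (isoelectronic, higher Z=11 is smaller); F- < O2- (both 10 e⁻, Z=9>8); O2- < S2- (same group, period 2 vs 3).
The complete sequence is Mg2+ < Na+ < F- < O2- < S2-. F- sits at position 3.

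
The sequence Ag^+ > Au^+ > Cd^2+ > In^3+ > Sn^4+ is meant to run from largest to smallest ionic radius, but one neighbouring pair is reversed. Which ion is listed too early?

Ag^+

Check each adjacent pair. Ag^+ and Au^+ are reversed: both in group 11 with the same charge; Ag^+ (period 5) has the smaller radius. No other neighbouring pair contradicts the periodic trends, so Ag^+ is the ion listed too early.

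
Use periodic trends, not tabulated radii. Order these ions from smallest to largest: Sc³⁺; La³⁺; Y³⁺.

Sc³⁺ < Y³⁺ < La³⁺

All are in the same group with charge +3. Radius grows down the group as n (the outermost shell) increases.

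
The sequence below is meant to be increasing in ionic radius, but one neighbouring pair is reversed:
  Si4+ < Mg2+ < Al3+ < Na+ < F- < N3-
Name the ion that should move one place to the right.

Check each adjacent pair. Mg2+ and Al3+ are reversed: they are isoelectronic (10 e⁻) and Al has more protons than Mg (13 vs 12), making Al3+ smaller. No other neighbouring pair contradicts the periodic trends, so Mg2+ is the ion listed too early.

Mg2+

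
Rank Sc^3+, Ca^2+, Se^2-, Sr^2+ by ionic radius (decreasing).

Se^2- > Sr^2+ > Ca^2+ > Sc^3+

Sc^3+: 18 e⁻, Z=21, Ca^2+: 18 e⁻, Z=20, Sr^2+: 36 e⁻, Z=38, Se^2-: 36 e⁻, Z=34. Sc^3+ < Ca^2+ (isoelectronic, higher Z=21 is smaller); Ca^2+ < Sr^2+ (same group, period 4 vs 5); Sr^2+ < Se^2- (both 36 e⁻, Z=38>34).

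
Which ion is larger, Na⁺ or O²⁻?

O²⁻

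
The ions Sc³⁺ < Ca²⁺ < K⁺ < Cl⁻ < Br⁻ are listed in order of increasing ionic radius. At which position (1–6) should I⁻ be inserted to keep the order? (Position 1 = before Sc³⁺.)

6

Tabulating Z and e⁻: Sc³⁺ has 18 e⁻ (Z=21), Ca²⁺ has 18 e⁻ (Z=20), K⁺ has 18 e⁻ (Z=19), Cl⁻ has 18 e⁻ (Z=17), Br⁻ has 36 e⁻ (Z=35), I⁻ has 54 e⁻ (Z=53). Sc³⁺ < Ca²⁺ (isoelectronic, higher Z=21 is smaller); Ca²⁺ < K⁺ (both 18 e⁻, Z=20>19); K⁺ < Cl⁻ (both 18 e⁻, Z=19>17); Cl⁻ < Br⁻ (same group, period 3 vs 4); Br⁻ < I⁻ (same group, 1 shell fewer).
Putting I⁻ in gives Sc³⁺ < Ca²⁺ < K⁺ < Cl⁻ < Br⁻ < I⁻; it lands at slot 6.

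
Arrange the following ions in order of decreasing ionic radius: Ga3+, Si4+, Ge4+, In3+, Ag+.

First list Z and electron count for each: Si4+ has 10 e⁻ (Z=14), Ge4+ has 28 e⁻ (Z=32), Ga3+ has 28 e⁻ (Z=31), In3+ has 46 e⁻ (Z=49), Ag+ has 46 e⁻ (Z=47). Si4+ < Ge4+ (same group, period 3 vs 4); Ge4+ < Ga3+ (both 28 e⁻, Z=32>31); Ga3+ < In3+ (same group, period 4 vs 5); In3+ < Ag+ (isoelectronic, higher Z=49 is smaller).

Ag+ > In3+ > Ga3+ > Ge4+ > Si4+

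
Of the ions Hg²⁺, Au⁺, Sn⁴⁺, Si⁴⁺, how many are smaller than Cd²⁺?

2

Si⁴⁺ has 10 e⁻ (Z=14), Sn⁴⁺ has 46 e⁻ (Z=50), Cd²⁺ has 46 e⁻ (Z=48), Hg²⁺ has 78 e⁻ (Z=80), Au⁺ has 78 e⁻ (Z=79). Si⁴⁺ < Sn⁴⁺ (same group, period 3 vs 5); Sn⁴⁺ < Cd²⁺ (isoelectronic, higher Z=50 is smaller); Cd²⁺ < Hg²⁺ (same group, period 5 vs 6); Hg²⁺ < Au⁺ (both 78 e⁻, Z=80>79).
Overall: Si⁴⁺ < Sn⁴⁺ < Cd²⁺ < Hg²⁺ < Au⁺. Cd²⁺ has 2 below it and 2 above. Count: 2.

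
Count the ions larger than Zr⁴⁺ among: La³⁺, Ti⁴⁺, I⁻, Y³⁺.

Tabulating Z and e⁻: Ti⁴⁺ has 18 e⁻ (Z=22), Zr⁴⁺ has 36 e⁻ (Z=40), Y³⁺ has 36 e⁻ (Z=39), La³⁺ has 54 e⁻ (Z=57), I⁻ has 54 e⁻ (Z=53). Ti⁴⁺ < Zr⁴⁺ (same group, period 4 vs 5); Zr⁴⁺ < Y³⁺ (both 36 e⁻, Z=40>39); Y³⁺ < La³⁺ (same group, 1 shell fewer); La³⁺ < I⁻ (isoelectronic, higher Z=57 is smaller).
Placing each against Zr⁴⁺: smaller — Ti⁴⁺; larger — Y³⁺, La³⁺, I⁻. That's 3.

3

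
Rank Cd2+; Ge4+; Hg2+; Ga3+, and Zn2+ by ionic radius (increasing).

Ge4+ < Ga3+ < Zn2+ < Cd2+ < Hg2+

Ge4+: 28 e⁻, Z=32, Ga3+: 28 e⁻, Z=31, Zn2+: 28 e⁻, Z=30, Cd2+: 46 e⁻, Z=48, Hg2+: 78 e⁻, Z=80. Ge4+ < Ga3+ (isoelectronic, higher Z=32 is smaller); Ga3+ < Zn2+ (both 28 e⁻, Z=31>30); Zn2+ < Cd2+ (same group, period 4 vs 5); Cd2+ < Hg2+ (same group, period 5 vs 6).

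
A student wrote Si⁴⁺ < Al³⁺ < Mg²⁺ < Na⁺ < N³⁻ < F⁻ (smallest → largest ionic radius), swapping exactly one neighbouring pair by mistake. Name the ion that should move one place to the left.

Check each adjacent pair. N³⁻ and F⁻ are reversed: F⁻ and N³⁻ share 10 electrons; the higher nuclear charge on F (Z=9) contracts it more, so F⁻ < N³⁻. No other neighbouring pair contradicts the periodic trends, so F⁻ is the ion listed too late.

F⁻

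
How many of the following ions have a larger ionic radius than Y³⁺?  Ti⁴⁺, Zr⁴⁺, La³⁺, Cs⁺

Ti⁴⁺: 18 e⁻, Z=22, Zr⁴⁺: 36 e⁻, Z=40, Y³⁺: 36 e⁻, Z=39, La³⁺: 54 e⁻, Z=57, Cs⁺: 54 e⁻, Z=55. Ti⁴⁺ < Zr⁴⁺ (same group, period 4 vs 5); Zr⁴⁺ < Y³⁺ (both 36 e⁻, Z=40>39); Y³⁺ < La³⁺ (same group, period 5 vs 6); La³⁺ < Cs⁺ (both 54 e⁻, Z=57>55).
Overall: Ti⁴⁺ < Zr⁴⁺ < Y³⁺ < La³⁺ < Cs⁺. Y³⁺ has 2 below it and 2 above. Count: 2.

2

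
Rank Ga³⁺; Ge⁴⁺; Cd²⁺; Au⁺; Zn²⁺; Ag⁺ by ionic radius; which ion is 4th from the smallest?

Cd²⁺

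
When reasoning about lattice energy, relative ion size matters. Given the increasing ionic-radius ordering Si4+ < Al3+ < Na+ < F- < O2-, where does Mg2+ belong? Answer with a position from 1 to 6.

All of these have 10 electrons (isoelectronic). With the same electron cloud, the ion with the most protons pulls it in tightest. Nuclear charges: Si4+ (Z=14), Al3+ (Z=13), Mg2+ (Z=12), Na+ (Z=11), F- (Z=9), O2- (Z=8). Highest Z is smallest.
Putting Mg2+ in gives Si4+ < Al3+ < Mg2+ < Na+ < F- < O2-; it lands at slot 3.

3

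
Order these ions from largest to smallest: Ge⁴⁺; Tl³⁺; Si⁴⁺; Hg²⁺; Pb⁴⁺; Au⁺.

Electron counts and nuclear charges: Si⁴⁺: 10 e⁻, Z=14, Ge⁴⁺: 28 e⁻, Z=32, Pb⁴⁺: 78 e⁻, Z=82, Tl³⁺: 78 e⁻, Z=81, Hg²⁺: 78 e⁻, Z=80, Au⁺: 78 e⁻, Z=79. Si⁴⁺ < Ge⁴⁺ (same group, 1 shell fewer); Ge⁴⁺ < Pb⁴⁺ (same group, 2 shells fewer); Pb⁴⁺ < Tl³⁺ (isoelectronic, higher Z=82 is smaller); Tl³⁺ < Hg²⁺ (isoelectronic, higher Z=81 is smaller); Hg²⁺ < Au⁺ (isoelectronic, higher Z=80 is smaller).

Au⁺ > Hg²⁺ > Tl³⁺ > Pb⁴⁺ > Ge⁴⁺ > Si⁴⁺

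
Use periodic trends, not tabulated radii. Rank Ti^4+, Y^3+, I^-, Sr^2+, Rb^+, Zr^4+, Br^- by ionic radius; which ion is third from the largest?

Rb^+

Tabulating Z and e⁻: Ti^4+ (Z=22, 18 e⁻), Zr^4+ (Z=40, 36 e⁻), Y^3+ (Z=39, 36 e⁻), Sr^2+ (Z=38, 36 e⁻), Rb^+ (Z=37, 36 e⁻), Br^- (Z=35, 36 e⁻), I^- (Z=53, 54 e⁻). Ti^4+ < Zr^4+ (same group, period 4 vs 5); Zr^4+ < Y^3+ (both 36 e⁻, Z=40>39); Y^3+ < Sr^2+ (isoelectronic, higher Z=39 is smaller); Sr^2+ < Rb^+ (isoelectronic, higher Z=38 is smaller); Rb^+ < Br^- (both 36 e⁻, Z=37>35); Br^- < I^- (same group, period 4 vs 5).
Ordering: Ti^4+ < Zr^4+ < Y^3+ < Sr^2+ < Rb^+ < Br^- < I^-. The third largest is Rb^+.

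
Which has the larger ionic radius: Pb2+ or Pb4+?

Pb2+

These are all Pb ions. Removing more electrons (higher positive charge) pulls the remaining electrons in closer, so Pb4+ is smallest and Pb2+ is largest.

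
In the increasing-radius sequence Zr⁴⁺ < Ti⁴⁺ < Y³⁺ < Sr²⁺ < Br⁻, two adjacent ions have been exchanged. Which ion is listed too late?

Check each adjacent pair. Zr⁴⁺ and Ti⁴⁺ are reversed: Ti⁴⁺ and Zr⁴⁺ are in one column with the same charge; the lighter period-4 ion has one fewer shell and is smaller. No other neighbouring pair contradicts the periodic trends, so Ti⁴⁺ is the ion listed too late.

Ti⁴⁺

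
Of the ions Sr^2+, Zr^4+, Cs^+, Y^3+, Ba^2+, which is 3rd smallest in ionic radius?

Tabulating Z and e⁻: Zr^4+ has 36 e⁻ (Z=40), Y^3+ has 36 e⁻ (Z=39), Sr^2+ has 36 e⁻ (Z=38), Ba^2+ has 54 e⁻ (Z=56), Cs^+ has 54 e⁻ (Z=55). Zr^4+ < Y^3+ (isoelectronic, higher Z=40 is smaller); Y^3+ < Sr^2+ (both 36 e⁻, Z=39>38); Sr^2+ < Ba^2+ (same group, period 5 vs 6); Ba^2+ < Cs^+ (isoelectronic, higher Z=56 is smaller).
Ordering: Zr^4+ < Y^3+ < Sr^2+ < Ba^2+ < Cs^+. The 3rd smallest is Sr^2+.

Sr^2+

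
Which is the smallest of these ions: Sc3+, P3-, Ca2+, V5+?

V5+

All of these have 18 electrons (isoelectronic). With the same electron cloud, the ion with the most protons pulls it in tightest. Nuclear charges: V5+ (Z=23), Sc3+ (Z=21), Ca2+ (Z=20), P3- (Z=15). Highest Z is smallest.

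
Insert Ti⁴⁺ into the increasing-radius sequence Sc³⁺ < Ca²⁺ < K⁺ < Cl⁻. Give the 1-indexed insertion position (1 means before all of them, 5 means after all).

Isoelectronic series (18 e⁻ each). Size is set by nuclear charge: more protons means a smaller ion. Ti⁴⁺ (Z=22), Sc³⁺ (Z=21), Ca²⁺ (Z=20), K⁺ (Z=19), Cl⁻ (Z=17).
With Ti⁴⁺ included the full order is Ti⁴⁺ < Sc³⁺ < Ca²⁺ < K⁺ < Cl⁻, so it takes position 1.

1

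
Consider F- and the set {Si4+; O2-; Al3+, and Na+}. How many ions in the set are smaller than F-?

3

Isoelectronic series (10 e⁻ each). Size is set by nuclear charge: more protons means a smaller ion. Si4+ (Z=14), Al3+ (Z=13), Na+ (Z=11), F- (Z=9), O2- (Z=8).
Overall: Si4+ < Al3+ < Na+ < F- < O2-. F- has 3 below it and 1 above. That's 3.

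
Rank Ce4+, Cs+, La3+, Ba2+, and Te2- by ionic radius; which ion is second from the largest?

Isoelectronic series (54 e⁻ each). Size is set by nuclear charge: more protons means a smaller ion. Ce4+ (Z=58), La3+ (Z=57), Ba2+ (Z=56), Cs+ (Z=55), Te2- (Z=52).
So the order is Ce4+ < La3+ < Ba2+ < Cs+ < Te2-; the 2nd-largest ion is Cs+.

Cs+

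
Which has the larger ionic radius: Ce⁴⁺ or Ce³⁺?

Same element, different charge: the more highly charged cation has fewer electrons and a greater effective nuclear charge per electron, making Ce⁴⁺ the smallest.

Ce³⁺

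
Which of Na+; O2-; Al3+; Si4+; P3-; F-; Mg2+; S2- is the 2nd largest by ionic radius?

Electron counts and nuclear charges: Si4+: 10 e⁻, Z=14, Al3+: 10 e⁻, Z=13, Mg2+: 10 e⁻, Z=12, Na+: 10 e⁻, Z=11, F-: 10 e⁻, Z=9, O2-: 10 e⁻, Z=8, S2-: 18 e⁻, Z=16, P3-: 18 e⁻, Z=15. Si4+ < Al3+ (isoelectronic, higher Z=14 is smaller); Al3+ < Mg2+ (both 10 e⁻, Z=13>12); Mg2+ < Na+ (both 10 e⁻, Z=12>11); Na+ < F- (both 10 e⁻, Z=11>9); F- < O2- (both 10 e⁻, Z=9>8); O2- < S2- (same group, period 2 vs 3); S2- < P3- (isoelectronic, higher Z=16 is smaller).
Full ascending order: Si4+ < Al3+ < Mg2+ < Na+ < F- < O2- < S2- < P3-. Counting from the largest, position 2 is S2-.

S2-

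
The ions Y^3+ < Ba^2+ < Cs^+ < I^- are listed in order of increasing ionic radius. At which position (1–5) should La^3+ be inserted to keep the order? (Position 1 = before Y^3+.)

First list Z and electron count for each: Y^3+ has 36 e⁻ (Z=39), La^3+ has 54 e⁻ (Z=57), Ba^2+ has 54 e⁻ (Z=56), Cs^+ has 54 e⁻ (Z=55), I^- has 54 e⁻ (Z=53). Y^3+ < La^3+ (same group, 1 shell fewer); La^3+ < Ba^2+ (isoelectronic, higher Z=57 is smaller); Ba^2+ < Cs^+ (both 54 e⁻, Z=56>55); Cs^+ < I^- (both 54 e⁻, Z=55>53).
Merged order: Y^3+ < La^3+ < Ba^2+ < Cs^+ < I^- — La^3+ is number 2.

2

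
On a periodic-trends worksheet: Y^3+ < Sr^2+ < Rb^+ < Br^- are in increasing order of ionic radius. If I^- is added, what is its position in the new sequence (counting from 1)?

Work out protons and electrons: Y^3+ (Z=39, 36 e⁻), Sr^2+ (Z=38, 36 e⁻), Rb^+ (Z=37, 36 e⁻), Br^- (Z=35, 36 e⁻), I^- (Z=53, 54 e⁻). Y^3+ < Sr^2+ (both 36 e⁻, Z=39>38); Sr^2+ < Rb^+ (isoelectronic, higher Z=38 is smaller); Rb^+ < Br^- (isoelectronic, higher Z=37 is smaller); Br^- < I^- (same group, 1 shell fewer).
With I^- included the full order is Y^3+ < Sr^2+ < Rb^+ < Br^- < I^-, so it takes position 5.

5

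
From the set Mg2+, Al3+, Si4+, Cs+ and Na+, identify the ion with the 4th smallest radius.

Work out protons and electrons: Si4+: 10 e⁻, Z=14, Al3+: 10 e⁻, Z=13, Mg2+: 10 e⁻, Z=12, Na+: 10 e⁻, Z=11, Cs+: 54 e⁻, Z=55. Si4+ < Al3+ (both 10 e⁻, Z=14>13); Al3+ < Mg2+ (isoelectronic, higher Z=13 is smaller); Mg2+ < Na+ (both 10 e⁻, Z=12>11); Na+ < Cs+ (same group, period 3 vs 6).
Ordering: Si4+ < Al3+ < Mg2+ < Na+ < Cs+. The 4th smallest is Na+.

Na+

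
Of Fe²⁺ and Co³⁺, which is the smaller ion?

Co³⁺

Isoelectronic series (24 e⁻ each). Size is set by nuclear charge: more protons means a smaller ion. Co³⁺ (Z=27), Fe²⁺ (Z=26).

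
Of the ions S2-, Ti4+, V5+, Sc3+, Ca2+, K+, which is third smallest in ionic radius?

These species are isoelectronic with 18 electrons. The only difference is the number of protons: V5+ (Z=23), Ti4+ (Z=22), Sc3+ (Z=21), Ca2+ (Z=20), K+ (Z=19), S2- (Z=16). The strongest nuclear pull (V5+) gives the smallest ion.
Ordering: V5+ < Ti4+ < Sc3+ < Ca2+ < K+ < S2-. The third smallest is Sc3+.

Sc3+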